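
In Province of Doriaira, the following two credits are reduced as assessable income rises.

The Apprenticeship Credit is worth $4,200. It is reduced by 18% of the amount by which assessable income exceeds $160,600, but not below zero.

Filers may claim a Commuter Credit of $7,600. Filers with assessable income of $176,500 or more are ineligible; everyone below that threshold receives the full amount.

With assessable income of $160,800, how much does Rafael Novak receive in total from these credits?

$11,764

Apprenticeship Credit: 18% of the $200 excess over $160,600 is $36; credit = $4,200 − $36 = $4,164.
Commuter Credit: $160,800 is below the $176,500 cutoff, so the full $7,600 applies.
Total: $4,164 + $7,600 = $11,764.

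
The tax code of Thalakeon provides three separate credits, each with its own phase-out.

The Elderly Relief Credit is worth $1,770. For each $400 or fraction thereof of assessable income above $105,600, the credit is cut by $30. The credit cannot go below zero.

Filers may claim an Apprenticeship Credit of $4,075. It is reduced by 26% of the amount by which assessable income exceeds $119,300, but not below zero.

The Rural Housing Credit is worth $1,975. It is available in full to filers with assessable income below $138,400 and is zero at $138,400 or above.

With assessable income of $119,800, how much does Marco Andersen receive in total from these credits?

$6,610

Elderly Relief Credit: income exceeds $105,600 by $14,200, which is 36 full-or-partial $400 increments; reduction = 36 × $30 = $1,080, leaving $690.
Apprenticeship Credit: 26% of the $500 excess over $119,300 is $130; credit = $4,075 − $130 = $3,945.
Rural Housing Credit: $119,800 is below the $138,400 cutoff, so the full $1,975 applies.
Total: $690 + $3,945 + $1,975 = $6,610.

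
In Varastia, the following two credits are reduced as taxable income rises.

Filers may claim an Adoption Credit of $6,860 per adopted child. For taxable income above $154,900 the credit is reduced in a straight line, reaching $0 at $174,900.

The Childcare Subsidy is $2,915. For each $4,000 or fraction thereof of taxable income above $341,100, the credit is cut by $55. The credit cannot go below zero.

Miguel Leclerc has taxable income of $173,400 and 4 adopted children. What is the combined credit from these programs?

$4,973

Adoption Credit: base = 4 × $6,860 = $27,440. $173,400 is $18,500 into a $20,000 phase-out range, leaving 1,500/20,000 of the credit: $27,440 × 1,500/20,000 = $2,058.
Childcare Subsidy: $173,400 is at or below the $341,100 threshold, so the full $2,915 applies.
Total: $2,058 + $2,915 = $4,973.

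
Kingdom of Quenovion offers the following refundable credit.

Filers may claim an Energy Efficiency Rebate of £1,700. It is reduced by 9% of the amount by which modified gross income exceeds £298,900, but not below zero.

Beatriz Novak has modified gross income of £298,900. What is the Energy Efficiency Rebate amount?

Energy Efficiency Rebate: £298,900 is at or below the £298,900 threshold, so the full £1,700 applies.

£1,700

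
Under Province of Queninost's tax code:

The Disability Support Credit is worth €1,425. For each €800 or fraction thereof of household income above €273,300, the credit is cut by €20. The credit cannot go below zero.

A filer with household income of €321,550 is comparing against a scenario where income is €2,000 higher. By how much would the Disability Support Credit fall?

At €321,550 — income exceeds €273,300 by €48,250, which is 61 full-or-partial €800 increments; reduction = 61 × €20 = €1,220, leaving €205.
At €323,550 — income exceeds €273,300 by €50,250, which is 63 full-or-partial €800 increments; reduction = 63 × €20 = €1,260, leaving €165.
Lost: €205 − €165 = €40.

€40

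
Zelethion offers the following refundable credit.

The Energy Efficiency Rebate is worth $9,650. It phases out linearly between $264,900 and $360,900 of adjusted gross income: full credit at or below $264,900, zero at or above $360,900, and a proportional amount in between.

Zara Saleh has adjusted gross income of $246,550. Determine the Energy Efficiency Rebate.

Energy Efficiency Rebate: $246,550 is at or below the $264,900 threshold, so the full $9,650 applies.

$9,650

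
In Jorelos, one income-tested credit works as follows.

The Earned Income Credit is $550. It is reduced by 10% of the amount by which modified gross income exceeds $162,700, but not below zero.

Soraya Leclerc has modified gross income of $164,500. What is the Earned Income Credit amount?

Earned Income Credit: 10% of the $1,800 excess over $162,700 is $180; credit = $550 − $180 = $370.

$370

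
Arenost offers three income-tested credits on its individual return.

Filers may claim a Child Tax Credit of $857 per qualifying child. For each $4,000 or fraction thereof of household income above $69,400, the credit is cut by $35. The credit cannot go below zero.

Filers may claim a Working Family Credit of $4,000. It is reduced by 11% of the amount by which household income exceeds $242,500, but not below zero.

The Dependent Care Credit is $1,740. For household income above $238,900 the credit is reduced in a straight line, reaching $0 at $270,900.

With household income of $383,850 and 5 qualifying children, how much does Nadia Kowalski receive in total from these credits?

Child Tax Credit: base = 5 × $857 = $4,285. income exceeds $69,400 by $314,450, which is 79 full-or-partial $4,000 increments; reduction = 79 × $35 = $2,765, leaving $1,520.
Working Family Credit: 11% of the $141,350 excess over $242,500 is $15,548.50 ≥ base, so the credit is $0.
Dependent Care Credit: $383,850 is at or above $270,900, so the credit is $0.
Total: $1,520 + $0 + $0 = $1,520.

$1,520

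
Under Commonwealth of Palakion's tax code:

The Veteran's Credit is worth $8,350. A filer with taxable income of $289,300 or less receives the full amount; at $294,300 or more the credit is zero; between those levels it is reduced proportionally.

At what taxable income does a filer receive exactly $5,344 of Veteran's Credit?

$5,344 is 5,344/8,350 of the full $8,350, so 3,006/8,350 of the $5,000 range has been used: income = $289,300 + $5,000 × 3,006/8,350 = $291,100.

$291,100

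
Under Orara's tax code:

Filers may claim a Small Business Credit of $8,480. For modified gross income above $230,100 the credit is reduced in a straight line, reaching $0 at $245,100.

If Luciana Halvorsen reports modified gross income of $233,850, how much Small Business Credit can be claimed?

Small Business Credit: $233,850 is $3,750 into a $15,000 phase-out range, leaving 11,250/15,000 of the credit: $8,480 × 11,250/15,000 = $6,360.

$6,360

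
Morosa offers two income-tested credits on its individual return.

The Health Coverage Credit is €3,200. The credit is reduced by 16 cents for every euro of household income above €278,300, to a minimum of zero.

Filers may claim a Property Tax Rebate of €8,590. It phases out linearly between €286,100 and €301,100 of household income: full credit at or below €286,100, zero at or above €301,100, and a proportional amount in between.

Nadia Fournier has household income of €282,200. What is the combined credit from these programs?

Health Coverage Credit: 16% of the €3,900 excess over €278,300 is €624; credit = €3,200 − €624 = €2,576.
Property Tax Rebate: €282,200 is at or below the €286,100 threshold, so the full €8,590 applies.
Total: €2,576 + €8,590 = €11,166.

€11,166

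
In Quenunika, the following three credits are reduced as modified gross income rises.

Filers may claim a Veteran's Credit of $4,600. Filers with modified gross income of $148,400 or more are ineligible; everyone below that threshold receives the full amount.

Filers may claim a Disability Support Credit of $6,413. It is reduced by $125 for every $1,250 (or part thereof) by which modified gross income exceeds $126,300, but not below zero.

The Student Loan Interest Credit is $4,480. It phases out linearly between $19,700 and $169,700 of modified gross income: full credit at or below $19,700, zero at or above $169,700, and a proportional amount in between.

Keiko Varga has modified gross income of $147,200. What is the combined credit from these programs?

$9,560

Veteran's Credit: $147,200 is below the $148,400 cutoff, so the full $4,600 applies.
Disability Support Credit: income exceeds $126,300 by $20,900, which is 17 full-or-partial $1,250 increments; reduction = 17 × $125 = $2,125, leaving $4,288.
Student Loan Interest Credit: $147,200 is $127,500 into a $150,000 phase-out range, leaving 22,500/150,000 of the credit: $4,480 × 22,500/150,000 = $672.
Total: $4,600 + $4,288 + $672 = $9,560.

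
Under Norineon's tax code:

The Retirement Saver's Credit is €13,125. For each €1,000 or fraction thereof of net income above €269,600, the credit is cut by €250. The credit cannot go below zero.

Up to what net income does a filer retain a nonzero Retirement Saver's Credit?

After 52 increments the reduction is 52 × €250 = €13,000, leaving €125; one more increment wipes it out. Increment 52 ends at excess 52 × €1,000 = €52,000, so the highest qualifying income is €269,600 + €52,000 = €321,600.

€321,600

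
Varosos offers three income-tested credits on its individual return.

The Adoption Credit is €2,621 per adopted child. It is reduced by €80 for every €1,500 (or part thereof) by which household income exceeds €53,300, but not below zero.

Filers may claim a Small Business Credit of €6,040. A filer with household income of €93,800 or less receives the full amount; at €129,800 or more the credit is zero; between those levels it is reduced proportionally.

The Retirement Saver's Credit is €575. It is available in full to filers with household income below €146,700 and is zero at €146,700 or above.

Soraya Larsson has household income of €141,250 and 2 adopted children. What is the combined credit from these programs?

€1,097

Adoption Credit: base = 2 × €2,621 = €5,242. income exceeds €53,300 by €87,950, which is 59 full-or-partial €1,500 increments; reduction = 59 × €80 = €4,720, leaving €522.
Small Business Credit: €141,250 is at or above €129,800, so the credit is €0.
Retirement Saver's Credit: €141,250 is below the €146,700 cutoff, so the full €575 applies.
Total: €522 + €0 + €575 = €1,097.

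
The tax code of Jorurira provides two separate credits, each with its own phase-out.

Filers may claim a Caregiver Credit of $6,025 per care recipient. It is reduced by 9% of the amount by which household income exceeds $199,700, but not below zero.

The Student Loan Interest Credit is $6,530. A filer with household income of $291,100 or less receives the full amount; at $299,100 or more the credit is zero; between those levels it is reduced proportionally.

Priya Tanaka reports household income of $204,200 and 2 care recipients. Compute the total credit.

$18,175

Caregiver Credit: base = 2 × $6,025 = $12,050. 9% of the $4,500 excess over $199,700 is $405; credit = $12,050 − $405 = $11,645.
Student Loan Interest Credit: $204,200 is at or below the $291,100 threshold, so the full $6,530 applies.
Total: $11,645 + $6,530 = $18,175.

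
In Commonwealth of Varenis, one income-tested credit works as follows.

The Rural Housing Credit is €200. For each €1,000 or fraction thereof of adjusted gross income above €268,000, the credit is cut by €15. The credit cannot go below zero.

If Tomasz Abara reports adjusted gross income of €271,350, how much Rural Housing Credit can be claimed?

Rural Housing Credit: income exceeds €268,000 by €3,350, which is 4 full-or-partial €1,000 increments; reduction = 4 × €15 = €60, leaving €140.

€140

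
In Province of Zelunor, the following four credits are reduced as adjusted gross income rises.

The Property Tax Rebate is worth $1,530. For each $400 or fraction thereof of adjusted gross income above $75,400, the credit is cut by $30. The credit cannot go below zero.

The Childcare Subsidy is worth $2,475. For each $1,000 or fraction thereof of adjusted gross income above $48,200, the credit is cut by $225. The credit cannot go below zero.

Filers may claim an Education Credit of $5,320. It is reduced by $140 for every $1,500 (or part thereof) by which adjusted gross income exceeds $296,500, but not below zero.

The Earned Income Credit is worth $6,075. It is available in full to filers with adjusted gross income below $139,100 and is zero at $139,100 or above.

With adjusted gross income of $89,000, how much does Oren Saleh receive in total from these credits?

Property Tax Rebate: income exceeds $75,400 by $13,600, which is 34 full-or-partial $400 increments; reduction = 34 × $30 = $1,020, leaving $510.
Childcare Subsidy: income exceeds $48,200 by $40,800 → 41 increments × $225 = $9,225 ≥ base, so the credit is $0.
Education Credit: $89,000 is at or below the $296,500 threshold, so the full $5,320 applies.
Earned Income Credit: $89,000 is below the $139,100 cutoff, so the full $6,075 applies.
Total: $510 + $0 + $5,320 + $6,075 = $11,905.

$11,905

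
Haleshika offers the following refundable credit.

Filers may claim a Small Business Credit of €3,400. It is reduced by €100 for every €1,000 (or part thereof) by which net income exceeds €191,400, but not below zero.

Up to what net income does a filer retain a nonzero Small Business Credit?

After 33 increments the reduction is 33 × €100 = €3,300, leaving €100; one more increment wipes it out. Increment 33 ends at excess 33 × €1,000 = €33,000, so the highest qualifying income is €191,400 + €33,000 = €224,400.

€224,400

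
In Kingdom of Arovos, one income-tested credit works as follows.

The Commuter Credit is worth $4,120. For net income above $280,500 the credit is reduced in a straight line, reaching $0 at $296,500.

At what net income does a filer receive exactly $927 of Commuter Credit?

$927 is 927/4,120 of the full $4,120, so 3,193/4,120 of the $16,000 range has been used: income = $280,500 + $16,000 × 3,193/4,120 = $292,900.

$292,900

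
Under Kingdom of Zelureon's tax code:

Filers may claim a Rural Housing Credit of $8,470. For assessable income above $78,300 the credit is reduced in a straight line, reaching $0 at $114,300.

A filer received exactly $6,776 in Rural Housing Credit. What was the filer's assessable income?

$85,500

$6,776 is 6,776/8,470 of the full $8,470, so 1,694/8,470 of the $36,000 range has been used: income = $78,300 + $36,000 × 1,694/8,470 = $85,500.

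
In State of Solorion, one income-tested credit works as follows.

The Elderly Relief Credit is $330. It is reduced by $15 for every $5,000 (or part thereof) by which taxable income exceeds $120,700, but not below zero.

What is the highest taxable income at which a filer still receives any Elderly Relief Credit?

After 21 increments the reduction is 21 × $15 = $315, leaving $15; one more increment wipes it out. Increment 21 ends at excess 21 × $5,000 = $105,000, so the highest qualifying income is $120,700 + $105,000 = $225,700.

$225,700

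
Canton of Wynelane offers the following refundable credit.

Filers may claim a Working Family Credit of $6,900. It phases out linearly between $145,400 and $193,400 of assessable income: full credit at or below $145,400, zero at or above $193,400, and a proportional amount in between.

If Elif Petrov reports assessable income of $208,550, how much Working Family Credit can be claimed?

$0

Working Family Credit: $208,550 is at or above $193,400, so the credit is $0.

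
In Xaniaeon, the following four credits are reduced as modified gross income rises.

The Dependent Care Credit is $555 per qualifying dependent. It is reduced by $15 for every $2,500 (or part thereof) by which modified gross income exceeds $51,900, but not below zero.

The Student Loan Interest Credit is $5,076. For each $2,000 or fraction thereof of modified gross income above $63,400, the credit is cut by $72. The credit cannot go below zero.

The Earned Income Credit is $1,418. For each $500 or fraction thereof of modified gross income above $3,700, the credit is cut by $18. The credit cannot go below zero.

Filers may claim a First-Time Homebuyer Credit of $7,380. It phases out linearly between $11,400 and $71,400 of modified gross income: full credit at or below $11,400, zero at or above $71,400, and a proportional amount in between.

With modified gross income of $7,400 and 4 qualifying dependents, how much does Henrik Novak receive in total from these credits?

$15,950

Dependent Care Credit: base = 4 × $555 = $2,220. $7,400 is at or below the $51,900 threshold, so the full $2,220 applies.
Student Loan Interest Credit: $7,400 is at or below the $63,400 threshold, so the full $5,076 applies.
Earned Income Credit: income exceeds $3,700 by $3,700, which is 8 full-or-partial $500 increments; reduction = 8 × $18 = $144, leaving $1,274.
First-Time Homebuyer Credit: $7,400 is at or below the $11,400 threshold, so the full $7,380 applies.
Total: $2,220 + $5,076 + $1,274 + $7,380 = $15,950.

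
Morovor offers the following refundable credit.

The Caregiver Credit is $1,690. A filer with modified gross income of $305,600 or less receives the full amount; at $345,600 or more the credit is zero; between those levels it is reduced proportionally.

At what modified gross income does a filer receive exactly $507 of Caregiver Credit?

$507 is 507/1,690 of the full $1,690, so 1,183/1,690 of the $40,000 range has been used: income = $305,600 + $40,000 × 1,183/1,690 = $333,600.

$333,600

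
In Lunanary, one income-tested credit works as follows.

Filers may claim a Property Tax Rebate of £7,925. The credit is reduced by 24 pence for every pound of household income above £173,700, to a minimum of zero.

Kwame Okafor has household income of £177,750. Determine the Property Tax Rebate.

£6,953

Property Tax Rebate: 24% of the £4,050 excess over £173,700 is £972; credit = £7,925 − £972 = £6,953.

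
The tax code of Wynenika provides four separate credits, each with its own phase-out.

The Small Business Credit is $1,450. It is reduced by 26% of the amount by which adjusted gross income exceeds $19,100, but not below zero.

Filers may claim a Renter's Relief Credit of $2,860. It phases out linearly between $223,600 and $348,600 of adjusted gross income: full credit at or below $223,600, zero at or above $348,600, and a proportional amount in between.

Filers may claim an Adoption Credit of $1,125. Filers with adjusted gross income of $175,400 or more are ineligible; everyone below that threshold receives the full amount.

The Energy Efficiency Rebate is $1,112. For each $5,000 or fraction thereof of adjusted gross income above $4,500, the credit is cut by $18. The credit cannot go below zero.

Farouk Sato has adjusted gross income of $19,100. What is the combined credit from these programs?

$6,493

Small Business Credit: $19,100 is at or below the $19,100 threshold, so the full $1,450 applies.
Renter's Relief Credit: $19,100 is at or below the $223,600 threshold, so the full $2,860 applies.
Adoption Credit: $19,100 is below the $175,400 cutoff, so the full $1,125 applies.
Energy Efficiency Rebate: income exceeds $4,500 by $14,600, which is 3 full-or-partial $5,000 increments; reduction = 3 × $18 = $54, leaving $1,058.
Total: $1,450 + $2,860 + $1,125 + $1,058 = $6,493.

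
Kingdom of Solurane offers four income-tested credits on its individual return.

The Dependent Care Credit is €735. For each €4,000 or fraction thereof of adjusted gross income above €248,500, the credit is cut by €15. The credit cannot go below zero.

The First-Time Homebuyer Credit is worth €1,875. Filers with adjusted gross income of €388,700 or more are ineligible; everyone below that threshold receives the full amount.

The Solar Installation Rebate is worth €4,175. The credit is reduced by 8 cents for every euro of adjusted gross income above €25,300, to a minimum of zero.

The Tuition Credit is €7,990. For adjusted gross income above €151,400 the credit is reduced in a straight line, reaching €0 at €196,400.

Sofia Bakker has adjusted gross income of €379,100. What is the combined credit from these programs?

Dependent Care Credit: income exceeds €248,500 by €130,600, which is 33 full-or-partial €4,000 increments; reduction = 33 × €15 = €495, leaving €240.
First-Time Homebuyer Credit: €379,100 is below the €388,700 cutoff, so the full €1,875 applies.
Solar Installation Rebate: 8% of the €353,800 excess over €25,300 is €28,304 ≥ base, so the credit is €0.
Tuition Credit: €379,100 is at or above €196,400, so the credit is €0.
Total: €240 + €1,875 + €0 + €0 = €2,115.

€2,115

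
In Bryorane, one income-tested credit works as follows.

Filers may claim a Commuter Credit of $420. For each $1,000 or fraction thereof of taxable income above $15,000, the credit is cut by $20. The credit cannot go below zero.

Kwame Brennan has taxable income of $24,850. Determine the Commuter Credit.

Commuter Credit: income exceeds $15,000 by $9,850, which is 10 full-or-partial $1,000 increments; reduction = 10 × $20 = $200, leaving $220.

$220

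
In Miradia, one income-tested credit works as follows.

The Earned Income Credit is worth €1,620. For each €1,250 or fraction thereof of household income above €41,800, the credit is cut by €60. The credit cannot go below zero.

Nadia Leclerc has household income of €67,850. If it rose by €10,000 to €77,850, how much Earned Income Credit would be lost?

€360

At €67,850 — income exceeds €41,800 by €26,050, which is 21 full-or-partial €1,250 increments; reduction = 21 × €60 = €1,260, leaving €360.
At €77,850 — income exceeds €41,800 by €36,050 → 29 increments × €60 = €1,740 ≥ base, so the credit is €0.
Lost: €360 − €0 = €360.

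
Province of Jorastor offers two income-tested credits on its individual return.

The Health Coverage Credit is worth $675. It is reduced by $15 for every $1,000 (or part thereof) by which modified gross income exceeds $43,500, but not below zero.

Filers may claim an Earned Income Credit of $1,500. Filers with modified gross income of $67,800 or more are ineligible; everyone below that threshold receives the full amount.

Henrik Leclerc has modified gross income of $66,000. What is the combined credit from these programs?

$1,830

Health Coverage Credit: income exceeds $43,500 by $22,500, which is 23 full-or-partial $1,000 increments; reduction = 23 × $15 = $345, leaving $330.
Earned Income Credit: $66,000 is below the $67,800 cutoff, so the full $1,500 applies.
Total: $330 + $1,500 = $1,830.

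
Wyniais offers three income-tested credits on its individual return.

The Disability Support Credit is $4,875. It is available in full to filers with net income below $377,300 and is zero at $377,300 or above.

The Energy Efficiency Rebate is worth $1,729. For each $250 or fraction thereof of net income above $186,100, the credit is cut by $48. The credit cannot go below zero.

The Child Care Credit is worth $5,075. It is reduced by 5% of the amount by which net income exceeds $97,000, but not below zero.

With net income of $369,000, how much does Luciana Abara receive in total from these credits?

Disability Support Credit: $369,000 is below the $377,300 cutoff, so the full $4,875 applies.
Energy Efficiency Rebate: income exceeds $186,100 by $182,900 → 732 increments × $48 = $35,136 ≥ base, so the credit is $0.
Child Care Credit: 5% of the $272,000 excess over $97,000 is $13,600 ≥ base, so the credit is $0.
Total: $4,875 + $0 + $0 = $4,875.

$4,875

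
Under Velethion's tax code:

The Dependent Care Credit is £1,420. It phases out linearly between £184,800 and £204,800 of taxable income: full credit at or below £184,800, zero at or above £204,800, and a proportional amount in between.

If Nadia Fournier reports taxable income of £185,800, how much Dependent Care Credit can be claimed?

Dependent Care Credit: £185,800 is £1,000 into a £20,000 phase-out range, leaving 19,000/20,000 of the credit: £1,420 × 19,000/20,000 = £1,349.

£1,349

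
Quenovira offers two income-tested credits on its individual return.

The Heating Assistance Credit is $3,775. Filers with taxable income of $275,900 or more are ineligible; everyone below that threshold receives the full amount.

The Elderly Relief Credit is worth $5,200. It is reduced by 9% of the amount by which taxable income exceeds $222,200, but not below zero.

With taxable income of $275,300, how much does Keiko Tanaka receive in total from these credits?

Heating Assistance Credit: $275,300 is below the $275,900 cutoff, so the full $3,775 applies.
Elderly Relief Credit: 9% of the $53,100 excess over $222,200 is $4,779; credit = $5,200 − $4,779 = $421.
Total: $3,775 + $421 = $4,196.

$4,196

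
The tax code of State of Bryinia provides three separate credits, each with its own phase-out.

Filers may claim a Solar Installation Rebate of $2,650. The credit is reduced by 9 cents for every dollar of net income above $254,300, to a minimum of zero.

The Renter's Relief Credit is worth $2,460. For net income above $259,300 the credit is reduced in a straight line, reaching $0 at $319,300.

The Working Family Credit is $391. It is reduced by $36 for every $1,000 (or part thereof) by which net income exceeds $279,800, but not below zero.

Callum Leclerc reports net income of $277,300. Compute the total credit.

$2,693

Solar Installation Rebate: 9% of the $23,000 excess over $254,300 is $2,070; credit = $2,650 − $2,070 = $580.
Renter's Relief Credit: $277,300 is $18,000 into a $60,000 phase-out range, leaving 42,000/60,000 of the credit: $2,460 × 42,000/60,000 = $1,722.
Working Family Credit: $277,300 is at or below the $279,800 threshold, so the full $391 applies.
Total: $580 + $1,722 + $391 = $2,693.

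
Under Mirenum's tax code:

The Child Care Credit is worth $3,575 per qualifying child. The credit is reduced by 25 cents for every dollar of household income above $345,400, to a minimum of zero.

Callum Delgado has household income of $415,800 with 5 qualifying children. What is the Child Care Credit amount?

$275

Child Care Credit: base = 5 × $3,575 = $17,875. 25% of the $70,400 excess over $345,400 is $17,600; credit = $17,875 − $17,600 = $275.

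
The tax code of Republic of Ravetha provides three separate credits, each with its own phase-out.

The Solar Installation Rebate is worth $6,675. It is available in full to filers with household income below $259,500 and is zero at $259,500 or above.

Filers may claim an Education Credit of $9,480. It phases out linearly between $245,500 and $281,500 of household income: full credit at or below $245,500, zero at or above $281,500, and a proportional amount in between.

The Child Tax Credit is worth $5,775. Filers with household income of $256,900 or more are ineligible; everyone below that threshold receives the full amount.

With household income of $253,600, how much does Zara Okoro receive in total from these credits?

Solar Installation Rebate: $253,600 is below the $259,500 cutoff, so the full $6,675 applies.
Education Credit: $253,600 is $8,100 into a $36,000 phase-out range, leaving 27,900/36,000 of the credit: $9,480 × 27,900/36,000 = $7,347.
Child Tax Credit: $253,600 is below the $256,900 cutoff, so the full $5,775 applies.
Total: $6,675 + $7,347 + $5,775 = $19,797.

$19,797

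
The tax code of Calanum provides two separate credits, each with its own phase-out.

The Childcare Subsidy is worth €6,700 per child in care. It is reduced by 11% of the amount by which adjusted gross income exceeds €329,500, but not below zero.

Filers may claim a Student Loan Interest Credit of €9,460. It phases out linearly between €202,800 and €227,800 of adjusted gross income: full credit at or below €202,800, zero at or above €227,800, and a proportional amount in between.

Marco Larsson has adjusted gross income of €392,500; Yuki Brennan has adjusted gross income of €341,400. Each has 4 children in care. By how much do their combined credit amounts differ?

€5,621

Marco (€392,500): Childcare Subsidy: base = 4 × €6,700 = €26,800. 11% of the €63,000 excess over €329,500 is €6,930; credit = €26,800 − €6,930 = €19,870. Student Loan Interest Credit: €392,500 is at or above €227,800, so the credit is €0. total €19,870 + €0 = €19,870
Yuki (€341,400): Childcare Subsidy: base = 4 × €6,700 = €26,800. 11% of the €11,900 excess over €329,500 is €1,309; credit = €26,800 − €1,309 = €25,491. Student Loan Interest Credit: €341,400 is at or above €227,800, so the credit is €0. total €25,491 + €0 = €25,491
Difference: |€19,870 − €25,491| = €5,621.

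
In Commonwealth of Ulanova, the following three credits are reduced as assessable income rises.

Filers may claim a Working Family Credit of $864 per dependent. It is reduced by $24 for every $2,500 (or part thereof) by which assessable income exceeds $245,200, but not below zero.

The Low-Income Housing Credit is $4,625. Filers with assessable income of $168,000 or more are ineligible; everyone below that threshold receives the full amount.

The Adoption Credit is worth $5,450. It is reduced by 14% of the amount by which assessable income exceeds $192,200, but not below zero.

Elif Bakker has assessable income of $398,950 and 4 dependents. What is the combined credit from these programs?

Working Family Credit: base = 4 × $864 = $3,456. income exceeds $245,200 by $153,750, which is 62 full-or-partial $2,500 increments; reduction = 62 × $24 = $1,488, leaving $1,968.
Low-Income Housing Credit: $398,950 meets or exceeds the $168,000 cutoff, so the credit is $0.
Adoption Credit: 14% of the $206,750 excess over $192,200 is $28,945 ≥ base, so the credit is $0.
Total: $1,968 + $0 + $0 = $1,968.

$1,968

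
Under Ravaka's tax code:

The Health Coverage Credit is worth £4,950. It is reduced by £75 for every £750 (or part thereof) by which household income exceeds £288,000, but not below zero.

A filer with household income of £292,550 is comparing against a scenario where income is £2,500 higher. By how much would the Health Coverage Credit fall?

At £292,550 — income exceeds £288,000 by £4,550, which is 7 full-or-partial £750 increments; reduction = 7 × £75 = £525, leaving £4,425.
At £295,050 — income exceeds £288,000 by £7,050, which is 10 full-or-partial £750 increments; reduction = 10 × £75 = £750, leaving £4,200.
Lost: £4,425 − £4,200 = £225.

£225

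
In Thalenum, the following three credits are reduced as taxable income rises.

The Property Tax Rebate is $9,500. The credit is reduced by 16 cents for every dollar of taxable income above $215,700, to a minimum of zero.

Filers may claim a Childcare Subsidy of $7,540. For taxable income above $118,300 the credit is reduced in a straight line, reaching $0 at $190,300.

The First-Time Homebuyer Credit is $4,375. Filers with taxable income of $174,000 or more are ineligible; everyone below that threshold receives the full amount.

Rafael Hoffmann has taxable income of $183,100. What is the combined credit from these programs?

$10,254

Property Tax Rebate: $183,100 is at or below the $215,700 threshold, so the full $9,500 applies.
Childcare Subsidy: $183,100 is $64,800 into a $72,000 phase-out range, leaving 7,200/72,000 of the credit: $7,540 × 7,200/72,000 = $754.
First-Time Homebuyer Credit: $183,100 meets or exceeds the $174,000 cutoff, so the credit is $0.
Total: $9,500 + $754 + $0 = $10,254.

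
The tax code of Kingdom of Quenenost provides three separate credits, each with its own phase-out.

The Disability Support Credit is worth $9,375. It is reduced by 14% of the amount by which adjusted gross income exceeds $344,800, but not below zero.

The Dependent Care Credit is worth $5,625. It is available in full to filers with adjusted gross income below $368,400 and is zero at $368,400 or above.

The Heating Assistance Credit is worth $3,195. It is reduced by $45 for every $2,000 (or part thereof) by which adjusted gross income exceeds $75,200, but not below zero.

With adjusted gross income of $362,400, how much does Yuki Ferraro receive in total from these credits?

$12,536

Disability Support Credit: 14% of the $17,600 excess over $344,800 is $2,464; credit = $9,375 − $2,464 = $6,911.
Dependent Care Credit: $362,400 is below the $368,400 cutoff, so the full $5,625 applies.
Heating Assistance Credit: income exceeds $75,200 by $287,200 → 144 increments × $45 = $6,480 ≥ base, so the credit is $0.
Total: $6,911 + $5,625 + $0 = $12,536.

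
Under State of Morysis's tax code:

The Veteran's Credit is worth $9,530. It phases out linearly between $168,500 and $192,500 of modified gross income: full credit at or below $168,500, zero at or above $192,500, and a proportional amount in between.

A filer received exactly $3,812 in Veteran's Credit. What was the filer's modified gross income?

$3,812 is 3,812/9,530 of the full $9,530, so 5,718/9,530 of the $24,000 range has been used: income = $168,500 + $24,000 × 5,718/9,530 = $182,900.

$182,900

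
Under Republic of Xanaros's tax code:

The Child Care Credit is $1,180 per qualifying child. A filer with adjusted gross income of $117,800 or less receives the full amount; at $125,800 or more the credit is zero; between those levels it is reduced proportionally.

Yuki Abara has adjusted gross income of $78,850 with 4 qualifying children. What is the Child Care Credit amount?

$4,720

Child Care Credit: base = 4 × $1,180 = $4,720. $78,850 is at or below the $117,800 threshold, so the full $4,720 applies.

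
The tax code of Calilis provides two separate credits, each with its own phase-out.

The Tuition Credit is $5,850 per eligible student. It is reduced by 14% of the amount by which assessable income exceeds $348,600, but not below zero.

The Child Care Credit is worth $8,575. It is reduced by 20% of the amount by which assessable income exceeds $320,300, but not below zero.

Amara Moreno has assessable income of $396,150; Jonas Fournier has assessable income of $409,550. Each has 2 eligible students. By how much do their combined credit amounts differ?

$1,876

Amara ($396,150): Tuition Credit: base = 2 × $5,850 = $11,700. 14% of the $47,550 excess over $348,600 is $6,657; credit = $11,700 − $6,657 = $5,043. Child Care Credit: 20% of the $75,850 excess over $320,300 is $15,170 ≥ base, so the credit is $0. total $5,043 + $0 = $5,043
Jonas ($409,550): Tuition Credit: base = 2 × $5,850 = $11,700. 14% of the $60,950 excess over $348,600 is $8,533; credit = $11,700 − $8,533 = $3,167. Child Care Credit: 20% of the $89,250 excess over $320,300 is $17,850 ≥ base, so the credit is $0. total $3,167 + $0 = $3,167
Difference: |$5,043 − $3,167| = $1,876.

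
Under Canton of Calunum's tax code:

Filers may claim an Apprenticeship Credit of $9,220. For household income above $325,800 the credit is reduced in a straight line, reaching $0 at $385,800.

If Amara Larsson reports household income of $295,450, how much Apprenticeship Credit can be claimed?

$9,220

Apprenticeship Credit: $295,450 is at or below the $325,800 threshold, so the full $9,220 applies.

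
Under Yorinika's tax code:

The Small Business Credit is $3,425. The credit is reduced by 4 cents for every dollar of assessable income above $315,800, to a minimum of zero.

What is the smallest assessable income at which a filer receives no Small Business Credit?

$401,425

The credit falls by 4% of each dollar above $315,800, so it reaches zero when the excess is $3,425 / 4% = $85,625: income = $315,800 + $85,625 = $401,425.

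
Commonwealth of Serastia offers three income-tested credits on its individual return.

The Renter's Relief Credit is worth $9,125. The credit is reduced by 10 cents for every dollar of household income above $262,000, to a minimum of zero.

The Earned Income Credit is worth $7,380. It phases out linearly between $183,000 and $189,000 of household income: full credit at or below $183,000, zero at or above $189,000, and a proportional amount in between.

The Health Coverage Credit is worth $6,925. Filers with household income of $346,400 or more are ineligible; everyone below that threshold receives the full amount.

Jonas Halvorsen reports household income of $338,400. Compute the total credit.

$8,410

Renter's Relief Credit: 10% of the $76,400 excess over $262,000 is $7,640; credit = $9,125 − $7,640 = $1,485.
Earned Income Credit: $338,400 is at or above $189,000, so the credit is $0.
Health Coverage Credit: $338,400 is below the $346,400 cutoff, so the full $6,925 applies.
Total: $1,485 + $0 + $6,925 = $8,410.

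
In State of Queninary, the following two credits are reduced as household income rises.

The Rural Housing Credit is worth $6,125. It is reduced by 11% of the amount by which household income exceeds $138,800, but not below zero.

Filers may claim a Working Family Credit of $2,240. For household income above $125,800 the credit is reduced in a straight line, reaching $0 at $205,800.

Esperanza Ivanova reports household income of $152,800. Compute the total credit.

$6,069

Rural Housing Credit: 11% of the $14,000 excess over $138,800 is $1,540; credit = $6,125 − $1,540 = $4,585.
Working Family Credit: $152,800 is $27,000 into a $80,000 phase-out range, leaving 53,000/80,000 of the credit: $2,240 × 53,000/80,000 = $1,484.
Total: $4,585 + $1,484 = $6,069.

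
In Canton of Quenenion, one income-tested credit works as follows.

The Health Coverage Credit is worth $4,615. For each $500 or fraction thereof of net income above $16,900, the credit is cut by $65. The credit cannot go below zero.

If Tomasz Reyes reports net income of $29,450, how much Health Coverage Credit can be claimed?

Health Coverage Credit: income exceeds $16,900 by $12,550, which is 26 full-or-partial $500 increments; reduction = 26 × $65 = $1,690, leaving $2,925.

$2,925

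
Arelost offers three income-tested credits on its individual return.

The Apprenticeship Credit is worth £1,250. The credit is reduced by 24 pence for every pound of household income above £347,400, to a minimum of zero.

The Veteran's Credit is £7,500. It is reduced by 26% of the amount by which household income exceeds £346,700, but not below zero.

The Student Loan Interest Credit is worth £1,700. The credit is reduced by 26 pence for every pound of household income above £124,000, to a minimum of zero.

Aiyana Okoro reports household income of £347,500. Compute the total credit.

£8,518

Apprenticeship Credit: 24% of the £100 excess over £347,400 is £24; credit = £1,250 − £24 = £1,226.
Veteran's Credit: 26% of the £800 excess over £346,700 is £208; credit = £7,500 − £208 = £7,292.
Student Loan Interest Credit: 26% of the £223,500 excess over £124,000 is £58,110 ≥ base, so the credit is £0.
Total: £1,226 + £7,292 + £0 = £8,518.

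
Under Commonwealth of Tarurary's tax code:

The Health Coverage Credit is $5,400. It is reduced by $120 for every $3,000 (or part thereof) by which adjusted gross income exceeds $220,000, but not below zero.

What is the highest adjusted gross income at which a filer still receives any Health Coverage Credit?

After 44 increments the reduction is 44 × $120 = $5,280, leaving $120; one more increment wipes it out. Increment 44 ends at excess 44 × $3,000 = $132,000, so the highest qualifying income is $220,000 + $132,000 = $352,000.

$352,000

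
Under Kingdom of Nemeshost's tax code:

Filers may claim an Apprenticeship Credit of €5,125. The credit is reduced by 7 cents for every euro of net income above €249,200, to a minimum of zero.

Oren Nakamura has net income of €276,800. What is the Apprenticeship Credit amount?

€3,193

Apprenticeship Credit: 7% of the €27,600 excess over €249,200 is €1,932; credit = €5,125 − €1,932 = €3,193.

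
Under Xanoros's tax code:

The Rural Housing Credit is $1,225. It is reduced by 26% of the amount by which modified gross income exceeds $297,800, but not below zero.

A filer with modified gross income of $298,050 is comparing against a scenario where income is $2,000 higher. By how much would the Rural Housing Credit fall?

At $298,050 — 26% of the $250 excess over $297,800 is $65; credit = $1,225 − $65 = $1,160.
At $300,050 — 26% of the $2,250 excess over $297,800 is $585; credit = $1,225 − $585 = $640.
Lost: $1,160 − $640 = $520.

$520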